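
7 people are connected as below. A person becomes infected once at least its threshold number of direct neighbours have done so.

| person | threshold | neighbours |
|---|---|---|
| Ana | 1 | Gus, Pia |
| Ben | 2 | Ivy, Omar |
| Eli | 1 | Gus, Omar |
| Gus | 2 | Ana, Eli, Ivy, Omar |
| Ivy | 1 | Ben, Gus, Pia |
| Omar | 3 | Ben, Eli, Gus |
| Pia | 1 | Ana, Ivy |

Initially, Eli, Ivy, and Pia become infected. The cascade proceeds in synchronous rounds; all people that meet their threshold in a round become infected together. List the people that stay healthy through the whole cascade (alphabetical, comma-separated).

Ben, Omar

Round 1 — Eli, Ivy, Pia become infected (initial).
Round 2 — checking thresholds:
  Ana: 1 of 2 neighbours ≥ 1, becomes infected.
  Ben: 1 of 2 neighbours < 2, holds.
  Gus: 2 of 4 neighbours ≥ 2, becomes infected.
  Omar: 1 of 3 neighbours < 3, holds.
Round 3 — no new infections; cascade stops.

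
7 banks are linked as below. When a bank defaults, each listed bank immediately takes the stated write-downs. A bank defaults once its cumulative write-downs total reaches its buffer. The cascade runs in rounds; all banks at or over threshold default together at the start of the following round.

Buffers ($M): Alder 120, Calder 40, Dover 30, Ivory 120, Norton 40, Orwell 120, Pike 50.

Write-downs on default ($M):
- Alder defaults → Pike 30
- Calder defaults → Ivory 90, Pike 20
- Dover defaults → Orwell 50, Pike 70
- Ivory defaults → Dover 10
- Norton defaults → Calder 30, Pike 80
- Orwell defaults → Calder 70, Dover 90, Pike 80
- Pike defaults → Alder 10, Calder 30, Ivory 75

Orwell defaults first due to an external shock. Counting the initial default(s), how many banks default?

5

Round 1 — Orwell defaults (initial).
  Calder: +70 → 70 ≥ 40
  Dover: +90 → 90 ≥ 30
  Pike: +80 → 80 ≥ 50
Round 2 — Calder, Dover, Pike default.
  Alder: +10 → 10 < 120
  Ivory: +90+75 → 165 ≥ 120
Round 3 — Ivory defaults.
No further defaults.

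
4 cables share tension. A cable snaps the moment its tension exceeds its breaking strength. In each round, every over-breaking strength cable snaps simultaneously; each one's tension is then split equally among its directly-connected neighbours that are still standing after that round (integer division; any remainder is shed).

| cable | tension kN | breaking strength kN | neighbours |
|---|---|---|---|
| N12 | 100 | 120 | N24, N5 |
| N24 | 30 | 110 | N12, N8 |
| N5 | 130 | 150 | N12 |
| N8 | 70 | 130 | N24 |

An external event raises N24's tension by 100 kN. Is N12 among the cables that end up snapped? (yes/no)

Round 1 — N24 at 130 > 110. N24 snaps.
  N24 sheds 130 kN to N12, N8: 65 each.
    N12: 100+65 = 165 > 120
    N8: 70+65 = 135 > 130
Round 2 — N12, N8 snap.
  N12 sheds 165 kN to N5: 165 each.
    N5: 130+165 = 295 > 150
  N8 sheds 135 kN: no online neighbours, lost.
Round 3 — N5 snaps.
  N5 sheds 295 kN: no online neighbours, lost.
No further breaks.

yes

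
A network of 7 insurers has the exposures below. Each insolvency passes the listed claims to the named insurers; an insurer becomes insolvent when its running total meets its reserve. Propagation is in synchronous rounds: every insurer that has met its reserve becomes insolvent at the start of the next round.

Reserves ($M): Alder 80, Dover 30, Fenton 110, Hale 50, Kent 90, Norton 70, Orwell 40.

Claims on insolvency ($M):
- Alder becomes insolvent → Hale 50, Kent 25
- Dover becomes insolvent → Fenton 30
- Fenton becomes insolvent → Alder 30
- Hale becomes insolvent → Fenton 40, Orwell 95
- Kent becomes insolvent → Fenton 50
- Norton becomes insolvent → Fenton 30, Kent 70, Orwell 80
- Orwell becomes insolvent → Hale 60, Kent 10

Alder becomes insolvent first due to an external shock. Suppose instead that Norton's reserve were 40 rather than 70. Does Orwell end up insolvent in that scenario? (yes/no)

yes

With Norton's reserve at 40:
Round 1 — Alder becomes insolvent (initial).
  Hale: +50 → 50 ≥ 50
  Kent: +25 → 25 < 90
Round 2 — Hale becomes insolvent.
  Fenton: +40 → 40 < 110
  Orwell: +95 → 95 ≥ 40
Round 3 — Orwell becomes insolvent.
  Kent: +10 → 35 < 90
No further insolvencies.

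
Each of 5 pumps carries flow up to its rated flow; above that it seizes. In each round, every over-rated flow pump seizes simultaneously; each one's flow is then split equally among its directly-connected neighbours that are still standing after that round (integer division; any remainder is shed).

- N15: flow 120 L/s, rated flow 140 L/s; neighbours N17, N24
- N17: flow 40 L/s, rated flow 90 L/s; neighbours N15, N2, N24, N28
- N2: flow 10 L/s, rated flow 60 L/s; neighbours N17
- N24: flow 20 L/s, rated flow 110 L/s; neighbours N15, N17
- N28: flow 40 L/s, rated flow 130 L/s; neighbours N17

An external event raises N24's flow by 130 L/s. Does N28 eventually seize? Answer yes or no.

Round 1 — N24 at 150 > 110. N24 seizes.
  N24 sheds 150 L/s to N15, N17: 75 each.
    N15: 120+75 = 195 > 140
    N17: 40+75 = 115 > 90
Round 2 — N15, N17 seize.
  N15 sheds 195 L/s: no online neighbours, lost.
  N17 sheds 115 L/s to N2, N28: 57 each (1 lost).
    N2: 10+57 = 67 > 60
    N28: 40+57 = 97 ≤ 130
Round 3 — N2 seizes.
  N2 sheds 67 L/s: no online neighbours, lost.
No further seizures.

no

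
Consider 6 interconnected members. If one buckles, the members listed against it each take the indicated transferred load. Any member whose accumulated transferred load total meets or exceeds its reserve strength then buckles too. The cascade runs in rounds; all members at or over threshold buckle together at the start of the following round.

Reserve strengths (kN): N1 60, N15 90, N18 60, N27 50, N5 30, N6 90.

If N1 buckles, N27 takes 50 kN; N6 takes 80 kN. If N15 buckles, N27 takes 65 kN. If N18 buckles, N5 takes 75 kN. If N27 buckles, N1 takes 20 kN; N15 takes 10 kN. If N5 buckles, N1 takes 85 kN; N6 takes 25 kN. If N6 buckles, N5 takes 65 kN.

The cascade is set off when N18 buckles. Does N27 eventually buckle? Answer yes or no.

yes

Round 1 — N18 buckles (initial).
  N5: +75 → 75 ≥ 30
Round 2 — N5 buckles.
  N1: +85 → 85 ≥ 60
  N6: +25 → 25 < 90
Round 3 — N1 buckles.
  N27: +50 → 50 ≥ 50
  N6: +80 → 105 ≥ 90
Round 4 — N27, N6 buckle.
  N15: +10 → 10 < 90
No further bucklings.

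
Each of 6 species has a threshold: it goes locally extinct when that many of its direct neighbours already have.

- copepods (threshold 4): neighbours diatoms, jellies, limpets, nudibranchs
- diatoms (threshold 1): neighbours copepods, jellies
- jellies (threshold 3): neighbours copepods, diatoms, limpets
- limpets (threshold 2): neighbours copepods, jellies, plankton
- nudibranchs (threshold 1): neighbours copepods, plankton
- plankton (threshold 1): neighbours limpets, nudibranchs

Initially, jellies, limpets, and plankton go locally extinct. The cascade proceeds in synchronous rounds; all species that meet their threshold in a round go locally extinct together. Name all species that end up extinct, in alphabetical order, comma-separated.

copepods, diatoms, jellies, limpets, nudibranchs, plankton

Round 1 — jellies, limpets, plankton go locally extinct (initial).
Round 2 — checking thresholds:
  copepods: 2 of 4 neighbours < 4, below threshold.
  diatoms: 1 of 2 neighbours ≥ 1, goes locally extinct.
  nudibranchs: 1 of 2 neighbours ≥ 1, goes locally extinct.
Round 3 — checking thresholds:
  copepods: 4 of 4 neighbours ≥ 4, goes locally extinct.
Round 4 — no new extinctions; cascade stops.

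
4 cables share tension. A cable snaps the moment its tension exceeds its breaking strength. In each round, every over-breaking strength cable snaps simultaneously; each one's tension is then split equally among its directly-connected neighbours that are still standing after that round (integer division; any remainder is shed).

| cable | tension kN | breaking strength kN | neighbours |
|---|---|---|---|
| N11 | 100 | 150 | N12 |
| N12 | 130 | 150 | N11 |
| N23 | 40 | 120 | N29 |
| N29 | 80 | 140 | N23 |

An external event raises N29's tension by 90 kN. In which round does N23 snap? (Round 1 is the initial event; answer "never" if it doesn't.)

2

Round 1 — N29 at 170 > 140. N29 snaps.
  N29 sheds 170 kN to N23: 170 each.
    N23: 40+170 = 210 > 120
Round 2 — N23 snaps.
  N23 sheds 210 kN: no online neighbours, lost.
No further breaks.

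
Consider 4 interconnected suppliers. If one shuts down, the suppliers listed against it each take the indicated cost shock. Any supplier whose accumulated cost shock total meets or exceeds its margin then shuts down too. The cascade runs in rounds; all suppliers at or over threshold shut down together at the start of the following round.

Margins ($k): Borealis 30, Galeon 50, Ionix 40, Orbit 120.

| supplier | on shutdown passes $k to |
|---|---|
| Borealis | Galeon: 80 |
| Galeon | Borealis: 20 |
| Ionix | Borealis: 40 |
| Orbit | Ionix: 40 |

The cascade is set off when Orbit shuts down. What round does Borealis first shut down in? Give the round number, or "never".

3

Round 1 — Orbit shuts down (initial).
  Ionix: +40 → 40 ≥ 40
Round 2 — Ionix shuts down.
  Borealis: +40 → 40 ≥ 30
Round 3 — Borealis shuts down.
  Galeon: +80 → 80 ≥ 50
Round 4 — Galeon shuts down.
No further shutdowns.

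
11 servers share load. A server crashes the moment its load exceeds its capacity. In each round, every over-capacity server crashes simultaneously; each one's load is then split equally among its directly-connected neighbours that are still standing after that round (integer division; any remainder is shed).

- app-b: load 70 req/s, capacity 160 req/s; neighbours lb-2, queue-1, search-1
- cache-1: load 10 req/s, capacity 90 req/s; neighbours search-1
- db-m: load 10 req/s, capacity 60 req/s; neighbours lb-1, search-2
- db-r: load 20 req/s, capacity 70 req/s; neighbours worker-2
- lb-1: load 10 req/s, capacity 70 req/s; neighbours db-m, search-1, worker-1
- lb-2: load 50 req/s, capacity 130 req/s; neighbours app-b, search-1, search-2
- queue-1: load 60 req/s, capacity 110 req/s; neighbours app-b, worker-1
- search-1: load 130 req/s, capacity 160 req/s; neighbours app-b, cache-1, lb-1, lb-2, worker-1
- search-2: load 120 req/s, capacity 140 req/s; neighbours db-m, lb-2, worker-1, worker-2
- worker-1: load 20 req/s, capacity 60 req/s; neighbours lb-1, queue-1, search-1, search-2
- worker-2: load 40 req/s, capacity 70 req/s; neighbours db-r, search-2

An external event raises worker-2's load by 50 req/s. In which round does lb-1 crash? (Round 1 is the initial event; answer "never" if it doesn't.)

4

Round 1 — worker-2 at 90 > 70. worker-2 crashes.
  worker-2 sheds 90 req/s to db-r, search-2: 45 each.
    db-r: 20+45 = 65 ≤ 70
    search-2: 120+45 = 165 > 140
Round 2 — search-2 crashes.
  search-2 sheds 165 req/s to db-m, lb-2, worker-1: 55 each.
    db-m: 10+55 = 65 > 60
    lb-2: 50+55 = 105 ≤ 130
    worker-1: 20+55 = 75 > 60
Round 3 — db-m, worker-1 crash.
  db-m sheds 65 req/s to lb-1: 65 each.
    lb-1: 10+65 = 75 > 70
  worker-1 sheds 75 req/s to lb-1, queue-1, search-1: 25 each.
    lb-1: 75+25 = 100 > 70
    queue-1: 60+25 = 85 ≤ 110
    search-1: 130+25 = 155 ≤ 160
Round 4 — lb-1 crashes.
  lb-1 sheds 100 req/s to search-1: 100 each.
    search-1: 155+100 = 255 > 160
Round 5 — search-1 crashes.
  search-1 sheds 255 req/s to app-b, cache-1, lb-2: 85 each.
    app-b: 70+85 = 155 ≤ 160
    cache-1: 10+85 = 95 > 90
    lb-2: 105+85 = 190 > 130
Round 6 — cache-1, lb-2 crash.
  cache-1 sheds 95 req/s: no online neighbours, lost.
  lb-2 sheds 190 req/s to app-b: 190 each.
    app-b: 155+190 = 345 > 160
Round 7 — app-b crashes.
  app-b sheds 345 req/s to queue-1: 345 each.
    queue-1: 85+345 = 430 > 110
Round 8 — queue-1 crashes.
  queue-1 sheds 430 req/s: no online neighbours, lost.
No further crashes.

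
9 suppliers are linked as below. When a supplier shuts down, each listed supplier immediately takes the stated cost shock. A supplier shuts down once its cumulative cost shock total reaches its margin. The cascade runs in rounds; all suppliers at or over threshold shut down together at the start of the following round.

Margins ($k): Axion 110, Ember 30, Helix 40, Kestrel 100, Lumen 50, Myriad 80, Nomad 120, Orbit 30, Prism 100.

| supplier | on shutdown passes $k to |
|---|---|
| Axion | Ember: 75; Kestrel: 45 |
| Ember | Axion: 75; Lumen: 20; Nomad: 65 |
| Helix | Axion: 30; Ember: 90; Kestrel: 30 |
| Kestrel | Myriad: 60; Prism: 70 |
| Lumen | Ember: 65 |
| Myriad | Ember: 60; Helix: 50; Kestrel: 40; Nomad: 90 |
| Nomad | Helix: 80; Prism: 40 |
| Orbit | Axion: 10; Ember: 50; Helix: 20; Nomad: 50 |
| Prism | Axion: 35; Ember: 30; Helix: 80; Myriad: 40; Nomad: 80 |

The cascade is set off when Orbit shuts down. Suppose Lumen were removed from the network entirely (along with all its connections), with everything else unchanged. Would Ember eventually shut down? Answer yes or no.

yes

With Lumen removed:
Round 1 — Orbit shuts down (initial).
  Axion: +10 → 10 < 110
  Ember: +50 → 50 ≥ 30
  Helix: +20 → 20 < 40
  Nomad: +50 → 50 < 120
Round 2 — Ember shuts down.
  Axion: +75 → 85 < 110
  Nomad: +65 → 115 < 120
No further shutdowns.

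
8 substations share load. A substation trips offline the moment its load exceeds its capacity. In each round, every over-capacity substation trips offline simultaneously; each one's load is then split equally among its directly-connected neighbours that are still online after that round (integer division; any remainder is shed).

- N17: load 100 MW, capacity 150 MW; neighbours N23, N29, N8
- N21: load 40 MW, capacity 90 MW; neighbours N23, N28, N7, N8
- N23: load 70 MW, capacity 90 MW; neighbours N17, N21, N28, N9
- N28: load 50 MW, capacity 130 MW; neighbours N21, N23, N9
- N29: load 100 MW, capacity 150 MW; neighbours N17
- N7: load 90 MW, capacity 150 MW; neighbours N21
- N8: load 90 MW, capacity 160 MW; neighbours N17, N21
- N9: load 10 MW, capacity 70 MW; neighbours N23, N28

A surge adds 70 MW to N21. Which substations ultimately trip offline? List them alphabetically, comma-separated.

Round 1 — N21 at 110 > 90. N21 trips offline.
  N21 sheds 110 MW to N23, N28, N7, N8: 27 each (2 lost).
    N23: 70+27 = 97 > 90
    N28: 50+27 = 77 ≤ 130
    N7: 90+27 = 117 ≤ 150
    N8: 90+27 = 117 ≤ 160
Round 2 — N23 trips offline.
  N23 sheds 97 MW to N17, N28, N9: 32 each (1 lost).
    N17: 100+32 = 132 ≤ 150
    N28: 77+32 = 109 ≤ 130
    N9: 10+32 = 42 ≤ 70
No further trips.

N21, N23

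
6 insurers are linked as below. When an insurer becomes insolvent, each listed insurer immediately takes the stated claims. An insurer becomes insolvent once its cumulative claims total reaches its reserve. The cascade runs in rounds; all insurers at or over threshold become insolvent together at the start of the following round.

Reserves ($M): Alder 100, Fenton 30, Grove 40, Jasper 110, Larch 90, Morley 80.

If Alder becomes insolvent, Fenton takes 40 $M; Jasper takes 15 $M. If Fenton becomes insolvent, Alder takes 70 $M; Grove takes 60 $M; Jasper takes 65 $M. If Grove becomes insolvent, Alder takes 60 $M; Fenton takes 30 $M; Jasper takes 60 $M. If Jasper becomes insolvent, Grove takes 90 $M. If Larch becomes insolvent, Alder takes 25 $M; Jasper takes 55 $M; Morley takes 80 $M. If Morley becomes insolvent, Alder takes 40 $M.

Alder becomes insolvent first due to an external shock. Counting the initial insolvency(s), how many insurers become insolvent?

Round 1 — Alder becomes insolvent (initial).
  Fenton: +40 → 40 ≥ 30
  Jasper: +15 → 15 < 110
Round 2 — Fenton becomes insolvent.
  Grove: +60 → 60 ≥ 40
  Jasper: +65 → 80 < 110
Round 3 — Grove becomes insolvent.
  Jasper: +60 → 140 ≥ 110
Round 4 — Jasper becomes insolvent.
No further insolvencies.

4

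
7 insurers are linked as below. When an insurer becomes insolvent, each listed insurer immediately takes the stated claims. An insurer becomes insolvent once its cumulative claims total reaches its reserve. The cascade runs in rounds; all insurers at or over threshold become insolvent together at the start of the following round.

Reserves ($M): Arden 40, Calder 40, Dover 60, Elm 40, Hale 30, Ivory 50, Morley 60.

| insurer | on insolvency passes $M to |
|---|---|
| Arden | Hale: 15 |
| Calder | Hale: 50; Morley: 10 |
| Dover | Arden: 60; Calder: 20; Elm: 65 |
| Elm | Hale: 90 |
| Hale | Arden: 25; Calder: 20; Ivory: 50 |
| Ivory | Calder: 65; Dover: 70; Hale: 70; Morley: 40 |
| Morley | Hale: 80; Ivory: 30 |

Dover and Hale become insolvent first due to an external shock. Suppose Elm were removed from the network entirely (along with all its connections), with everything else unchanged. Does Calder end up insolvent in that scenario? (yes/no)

yes

With Elm removed:
Round 1 — Dover, Hale become insolvent (initial).
  Arden: +60+25 → 85 ≥ 40
  Calder: +20+20 → 40 ≥ 40
  Ivory: +50 → 50 ≥ 50
Round 2 — Arden, Calder, Ivory become insolvent.
  Morley: +10+40 → 50 < 60
No further insolvencies.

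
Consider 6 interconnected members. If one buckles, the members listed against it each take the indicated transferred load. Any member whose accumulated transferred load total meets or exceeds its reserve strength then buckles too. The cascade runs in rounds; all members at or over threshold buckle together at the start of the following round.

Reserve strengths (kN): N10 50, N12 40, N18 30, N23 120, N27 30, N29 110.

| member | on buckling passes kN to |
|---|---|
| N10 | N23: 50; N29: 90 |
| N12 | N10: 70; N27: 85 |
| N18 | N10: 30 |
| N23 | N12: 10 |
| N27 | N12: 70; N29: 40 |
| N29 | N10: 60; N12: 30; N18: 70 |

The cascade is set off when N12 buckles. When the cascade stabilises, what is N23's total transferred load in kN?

Round 1 — N12 buckles (initial).
  N10: +70 → 70 ≥ 50
  N27: +85 → 85 ≥ 30
Round 2 — N10, N27 buckle.
  N23: +50 → 50 < 120
  N29: +90+40 → 130 ≥ 110
Round 3 — N29 buckles.
  N18: +70 → 70 ≥ 30
Round 4 — N18 buckles.
No further bucklings.

50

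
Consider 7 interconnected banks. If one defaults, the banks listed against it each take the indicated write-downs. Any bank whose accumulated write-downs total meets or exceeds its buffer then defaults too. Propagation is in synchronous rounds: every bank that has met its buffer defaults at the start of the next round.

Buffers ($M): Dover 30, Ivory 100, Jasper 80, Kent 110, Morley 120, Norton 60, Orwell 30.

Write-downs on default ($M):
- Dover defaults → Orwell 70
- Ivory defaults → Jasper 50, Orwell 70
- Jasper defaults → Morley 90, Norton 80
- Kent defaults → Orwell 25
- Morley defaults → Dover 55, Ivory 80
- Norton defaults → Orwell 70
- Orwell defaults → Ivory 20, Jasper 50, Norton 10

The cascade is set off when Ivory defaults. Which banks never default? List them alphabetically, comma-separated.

Dover, Kent, Morley

Round 1 — Ivory defaults (initial).
  Jasper: +50 → 50 < 80
  Orwell: +70 → 70 ≥ 30
Round 2 — Orwell defaults.
  Jasper: +50 → 100 ≥ 80
  Norton: +10 → 10 < 60
Round 3 — Jasper defaults.
  Morley: +90 → 90 < 120
  Norton: +80 → 90 ≥ 60
Round 4 — Norton defaults.
No further defaults.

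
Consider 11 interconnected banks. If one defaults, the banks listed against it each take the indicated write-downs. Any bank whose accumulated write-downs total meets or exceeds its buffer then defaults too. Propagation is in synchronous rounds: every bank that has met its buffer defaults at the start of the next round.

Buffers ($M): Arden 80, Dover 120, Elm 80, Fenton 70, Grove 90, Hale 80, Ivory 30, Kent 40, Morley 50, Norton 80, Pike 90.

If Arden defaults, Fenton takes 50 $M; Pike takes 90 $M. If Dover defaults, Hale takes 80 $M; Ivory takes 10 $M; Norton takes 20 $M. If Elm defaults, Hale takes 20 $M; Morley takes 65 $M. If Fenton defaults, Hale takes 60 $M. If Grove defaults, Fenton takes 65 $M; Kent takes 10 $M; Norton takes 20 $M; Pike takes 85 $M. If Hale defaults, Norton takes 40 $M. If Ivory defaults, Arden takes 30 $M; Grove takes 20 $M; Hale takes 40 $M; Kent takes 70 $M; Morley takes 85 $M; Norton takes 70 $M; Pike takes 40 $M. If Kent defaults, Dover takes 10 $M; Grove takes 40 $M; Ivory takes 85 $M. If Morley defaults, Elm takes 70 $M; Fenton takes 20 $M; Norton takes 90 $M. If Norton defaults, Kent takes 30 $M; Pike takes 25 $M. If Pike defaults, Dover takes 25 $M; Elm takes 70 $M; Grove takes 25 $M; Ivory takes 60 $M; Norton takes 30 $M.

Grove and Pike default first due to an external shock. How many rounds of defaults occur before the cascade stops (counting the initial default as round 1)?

5

Round 1 — Grove, Pike default (initial).
  Dover: +25 → 25 < 120
  Elm: +70 → 70 < 80
  Fenton: +65 → 65 < 70
  Ivory: +60 → 60 ≥ 30
  Kent: +10 → 10 < 40
  Norton: +20+30 → 50 < 80
Round 2 — Ivory defaults.
  Arden: +30 → 30 < 80
  Hale: +40 → 40 < 80
  Kent: +70 → 80 ≥ 40
  Morley: +85 → 85 ≥ 50
  Norton: +70 → 120 ≥ 80
Round 3 — Kent, Morley, Norton default.
  Dover: +10 → 35 < 120
  Elm: +70 → 140 ≥ 80
  Fenton: +20 → 85 ≥ 70
Round 4 — Elm, Fenton default.
  Hale: +20+60 → 120 ≥ 80
Round 5 — Hale defaults.
No further defaults.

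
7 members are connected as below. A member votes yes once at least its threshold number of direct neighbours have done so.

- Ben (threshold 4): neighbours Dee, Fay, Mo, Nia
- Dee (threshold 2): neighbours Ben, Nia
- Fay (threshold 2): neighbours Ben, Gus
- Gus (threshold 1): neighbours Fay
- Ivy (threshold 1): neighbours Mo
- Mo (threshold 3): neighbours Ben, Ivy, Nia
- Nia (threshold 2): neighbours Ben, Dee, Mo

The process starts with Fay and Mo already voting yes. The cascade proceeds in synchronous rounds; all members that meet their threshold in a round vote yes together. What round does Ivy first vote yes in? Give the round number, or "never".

2

Round 1 — Fay, Mo vote yes (initial).
Round 2 — checking thresholds:
  Ben: 2 of 4 neighbours < 4, holds.
  Gus: 1 of 1 neighbours ≥ 1, votes yes.
  Ivy: 1 of 1 neighbours ≥ 1, votes yes.
  Nia: 1 of 3 neighbours < 2, holds.
Round 3 — no new yes votes; cascade stops.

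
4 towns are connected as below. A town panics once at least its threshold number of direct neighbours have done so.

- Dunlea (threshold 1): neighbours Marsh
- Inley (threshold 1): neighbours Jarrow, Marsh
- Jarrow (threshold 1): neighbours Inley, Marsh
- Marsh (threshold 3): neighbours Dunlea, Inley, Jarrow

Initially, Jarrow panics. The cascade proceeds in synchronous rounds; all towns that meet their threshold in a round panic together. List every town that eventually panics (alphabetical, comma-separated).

Round 1 — Jarrow panics (initial).
Round 2 — checking thresholds:
  Inley: 1 of 2 neighbours ≥ 1, panics.
  Marsh: 1 of 3 neighbours < 3, holds.
Round 3 — no new panics; cascade stops.

Inley, Jarrow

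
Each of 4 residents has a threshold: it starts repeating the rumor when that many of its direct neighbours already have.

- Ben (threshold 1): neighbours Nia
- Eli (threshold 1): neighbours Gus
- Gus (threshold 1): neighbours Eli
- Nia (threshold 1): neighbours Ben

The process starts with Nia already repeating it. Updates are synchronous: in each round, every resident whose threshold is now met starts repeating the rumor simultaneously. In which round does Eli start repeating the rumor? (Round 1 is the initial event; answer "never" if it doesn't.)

Round 1 — Nia starts repeating the rumor (initial).
Round 2 — checking thresholds:
  Ben: 1 of 1 neighbours ≥ 1, starts repeating the rumor.
Round 3 — no new spreads; cascade stops.

never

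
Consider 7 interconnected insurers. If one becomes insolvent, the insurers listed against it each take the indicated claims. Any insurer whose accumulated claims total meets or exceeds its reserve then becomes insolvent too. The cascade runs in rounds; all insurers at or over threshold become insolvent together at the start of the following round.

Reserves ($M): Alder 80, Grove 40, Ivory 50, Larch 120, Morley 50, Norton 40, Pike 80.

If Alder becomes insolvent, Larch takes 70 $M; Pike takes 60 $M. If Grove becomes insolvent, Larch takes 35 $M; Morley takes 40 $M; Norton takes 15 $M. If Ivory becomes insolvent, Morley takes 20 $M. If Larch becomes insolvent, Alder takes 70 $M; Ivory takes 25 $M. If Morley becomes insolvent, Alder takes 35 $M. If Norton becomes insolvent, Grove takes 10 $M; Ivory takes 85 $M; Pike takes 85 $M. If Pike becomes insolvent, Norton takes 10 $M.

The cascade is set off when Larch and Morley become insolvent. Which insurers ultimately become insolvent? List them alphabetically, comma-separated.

Alder, Larch, Morley

Round 1 — Larch, Morley become insolvent (initial).
  Alder: +70+35 → 105 ≥ 80
  Ivory: +25 → 25 < 50
Round 2 — Alder becomes insolvent.
  Pike: +60 → 60 < 80
No further insolvencies.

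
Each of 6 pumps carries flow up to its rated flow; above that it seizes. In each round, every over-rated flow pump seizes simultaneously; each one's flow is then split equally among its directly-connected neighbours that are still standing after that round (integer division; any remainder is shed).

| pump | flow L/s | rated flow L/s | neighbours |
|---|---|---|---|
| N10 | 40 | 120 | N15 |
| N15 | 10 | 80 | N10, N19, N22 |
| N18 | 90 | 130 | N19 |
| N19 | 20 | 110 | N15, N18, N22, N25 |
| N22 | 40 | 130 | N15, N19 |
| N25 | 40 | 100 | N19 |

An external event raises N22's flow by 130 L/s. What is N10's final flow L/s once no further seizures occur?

Round 1 — N22 at 170 > 130. N22 seizes.
  N22 sheds 170 L/s to N15, N19: 85 each.
    N15: 10+85 = 95 > 80
    N19: 20+85 = 105 ≤ 110
Round 2 — N15 seizes.
  N15 sheds 95 L/s to N10, N19: 47 each (1 lost).
    N10: 40+47 = 87 ≤ 120
    N19: 105+47 = 152 > 110
Round 3 — N19 seizes.
  N19 sheds 152 L/s to N18, N25: 76 each.
    N18: 90+76 = 166 > 130
    N25: 40+76 = 116 > 100
Round 4 — N18, N25 seize.
  N18 sheds 166 L/s: no online neighbours, lost.
  N25 sheds 116 L/s: no online neighbours, lost.
No further seizures.

87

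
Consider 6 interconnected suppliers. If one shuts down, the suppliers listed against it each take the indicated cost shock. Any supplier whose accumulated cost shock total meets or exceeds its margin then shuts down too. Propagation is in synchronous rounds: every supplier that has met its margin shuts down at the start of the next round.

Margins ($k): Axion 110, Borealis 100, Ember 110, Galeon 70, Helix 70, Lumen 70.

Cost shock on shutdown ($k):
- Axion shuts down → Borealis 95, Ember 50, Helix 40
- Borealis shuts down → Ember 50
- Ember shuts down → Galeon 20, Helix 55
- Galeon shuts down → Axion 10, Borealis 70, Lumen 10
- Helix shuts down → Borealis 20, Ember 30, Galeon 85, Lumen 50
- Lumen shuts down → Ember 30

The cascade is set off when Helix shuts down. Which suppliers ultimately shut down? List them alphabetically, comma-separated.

Round 1 — Helix shuts down (initial).
  Borealis: +20 → 20 < 100
  Ember: +30 → 30 < 110
  Galeon: +85 → 85 ≥ 70
  Lumen: +50 → 50 < 70
Round 2 — Galeon shuts down.
  Axion: +10 → 10 < 110
  Borealis: +70 → 90 < 100
  Lumen: +10 → 60 < 70
No further shutdowns.

Galeon, Helix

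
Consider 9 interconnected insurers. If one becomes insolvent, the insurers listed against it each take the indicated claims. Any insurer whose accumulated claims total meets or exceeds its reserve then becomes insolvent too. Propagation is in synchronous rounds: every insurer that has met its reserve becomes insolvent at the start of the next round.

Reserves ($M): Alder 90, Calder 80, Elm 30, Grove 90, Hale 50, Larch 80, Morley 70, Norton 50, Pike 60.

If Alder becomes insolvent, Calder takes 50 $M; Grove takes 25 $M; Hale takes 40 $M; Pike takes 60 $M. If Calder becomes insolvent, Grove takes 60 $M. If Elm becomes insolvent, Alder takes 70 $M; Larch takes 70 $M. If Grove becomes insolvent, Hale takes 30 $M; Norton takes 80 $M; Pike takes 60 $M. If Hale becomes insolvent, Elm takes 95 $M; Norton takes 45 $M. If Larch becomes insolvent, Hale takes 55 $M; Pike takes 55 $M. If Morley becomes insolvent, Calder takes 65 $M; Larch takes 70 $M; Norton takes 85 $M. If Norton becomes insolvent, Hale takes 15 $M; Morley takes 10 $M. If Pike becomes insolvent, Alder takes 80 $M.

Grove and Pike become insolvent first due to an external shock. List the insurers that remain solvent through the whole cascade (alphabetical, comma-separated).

Round 1 — Grove, Pike become insolvent (initial).
  Alder: +80 → 80 < 90
  Hale: +30 → 30 < 50
  Norton: +80 → 80 ≥ 50
Round 2 — Norton becomes insolvent.
  Hale: +15 → 45 < 50
  Morley: +10 → 10 < 70
No further insolvencies.

Alder, Calder, Elm, Hale, Larch, Morley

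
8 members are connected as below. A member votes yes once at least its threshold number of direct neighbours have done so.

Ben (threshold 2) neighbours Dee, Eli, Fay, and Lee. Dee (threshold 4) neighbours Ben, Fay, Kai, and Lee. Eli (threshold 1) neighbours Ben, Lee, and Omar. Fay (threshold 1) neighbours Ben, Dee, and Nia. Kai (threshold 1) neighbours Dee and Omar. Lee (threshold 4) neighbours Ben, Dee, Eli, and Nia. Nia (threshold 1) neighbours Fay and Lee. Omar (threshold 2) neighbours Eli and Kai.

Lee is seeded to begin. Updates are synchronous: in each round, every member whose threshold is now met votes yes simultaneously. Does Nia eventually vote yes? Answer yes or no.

Round 1 — Lee votes yes (initial).
Round 2 — checking thresholds:
  Ben: 1 of 4 neighbours < 2, not yet.
  Dee: 1 of 4 neighbours < 4, not yet.
  Eli: 1 of 3 neighbours ≥ 1, votes yes.
  Nia: 1 of 2 neighbours ≥ 1, votes yes.
Round 3 — checking thresholds:
  Ben: 2 of 4 neighbours ≥ 2, votes yes.
  Dee: 1 of 4 neighbours < 4, not yet.
  Fay: 1 of 3 neighbours ≥ 1, votes yes.
  Omar: 1 of 2 neighbours < 2, not yet.
Round 4 — no new yes votes; cascade stops.

yes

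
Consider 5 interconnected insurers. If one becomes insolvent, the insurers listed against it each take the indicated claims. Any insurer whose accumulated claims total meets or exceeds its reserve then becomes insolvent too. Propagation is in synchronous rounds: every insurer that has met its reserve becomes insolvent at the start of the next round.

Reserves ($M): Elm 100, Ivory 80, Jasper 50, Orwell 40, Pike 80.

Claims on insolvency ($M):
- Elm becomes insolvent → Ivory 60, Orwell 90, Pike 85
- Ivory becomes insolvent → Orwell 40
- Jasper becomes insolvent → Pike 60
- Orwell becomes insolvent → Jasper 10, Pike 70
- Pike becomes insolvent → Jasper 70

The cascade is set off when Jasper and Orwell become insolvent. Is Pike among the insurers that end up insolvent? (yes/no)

Round 1 — Jasper, Orwell become insolvent (initial).
  Pike: +60+70 → 130 ≥ 80
Round 2 — Pike becomes insolvent.
No further insolvencies.

yes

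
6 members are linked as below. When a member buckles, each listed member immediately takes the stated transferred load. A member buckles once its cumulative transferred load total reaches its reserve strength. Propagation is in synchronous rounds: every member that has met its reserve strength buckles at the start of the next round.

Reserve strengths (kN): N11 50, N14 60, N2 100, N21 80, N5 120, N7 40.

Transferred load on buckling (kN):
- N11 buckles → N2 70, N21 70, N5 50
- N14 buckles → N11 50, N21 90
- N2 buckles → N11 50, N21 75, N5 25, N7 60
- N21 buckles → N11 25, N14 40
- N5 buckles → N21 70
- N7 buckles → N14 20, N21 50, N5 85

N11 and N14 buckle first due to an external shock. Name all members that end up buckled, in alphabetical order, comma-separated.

Round 1 — N11, N14 buckle (initial).
  N2: +70 → 70 < 100
  N21: +70+90 → 160 ≥ 80
  N5: +50 → 50 < 120
Round 2 — N21 buckles.
No further bucklings.

N11, N14, N21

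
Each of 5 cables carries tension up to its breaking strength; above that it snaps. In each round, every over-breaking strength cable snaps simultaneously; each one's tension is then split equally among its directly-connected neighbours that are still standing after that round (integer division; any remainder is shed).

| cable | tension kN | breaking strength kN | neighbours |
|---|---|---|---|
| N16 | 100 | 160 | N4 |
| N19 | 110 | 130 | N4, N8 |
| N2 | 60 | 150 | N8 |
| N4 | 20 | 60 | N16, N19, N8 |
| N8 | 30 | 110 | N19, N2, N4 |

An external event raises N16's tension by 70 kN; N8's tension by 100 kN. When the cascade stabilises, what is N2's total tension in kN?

103

Round 1 — N16 at 170 > 160; N8 at 130 > 110. N16, N8 snap.
  N16 sheds 170 kN to N4: 170 each.
    N4: 20+170 = 190 > 60
  N8 sheds 130 kN to N19, N2, N4: 43 each (1 lost).
    N19: 110+43 = 153 > 130
    N2: 60+43 = 103 ≤ 150
    N4: 190+43 = 233 > 60
Round 2 — N19, N4 snap.
  N19 sheds 153 kN: no online neighbours, lost.
  N4 sheds 233 kN: no online neighbours, lost.
No further breaks.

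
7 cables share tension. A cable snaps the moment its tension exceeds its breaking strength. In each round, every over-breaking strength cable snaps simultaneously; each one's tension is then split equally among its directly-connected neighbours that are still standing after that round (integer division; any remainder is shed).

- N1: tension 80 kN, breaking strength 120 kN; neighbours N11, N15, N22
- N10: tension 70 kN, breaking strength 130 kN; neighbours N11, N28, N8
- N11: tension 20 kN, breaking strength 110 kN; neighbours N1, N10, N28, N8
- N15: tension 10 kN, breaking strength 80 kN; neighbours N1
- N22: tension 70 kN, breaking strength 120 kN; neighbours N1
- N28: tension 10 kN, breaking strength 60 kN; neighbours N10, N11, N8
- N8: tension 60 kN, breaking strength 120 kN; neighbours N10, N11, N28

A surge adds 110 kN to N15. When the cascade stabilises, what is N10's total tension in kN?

Round 1 — N15 at 120 > 80. N15 snaps.
  N15 sheds 120 kN to N1: 120 each.
    N1: 80+120 = 200 > 120
Round 2 — N1 snaps.
  N1 sheds 200 kN to N11, N22: 100 each.
    N11: 20+100 = 120 > 110
    N22: 70+100 = 170 > 120
Round 3 — N11, N22 snap.
  N11 sheds 120 kN to N10, N28, N8: 40 each.
    N10: 70+40 = 110 ≤ 130
    N28: 10+40 = 50 ≤ 60
    N8: 60+40 = 100 ≤ 120
  N22 sheds 170 kN: no online neighbours, lost.
No further breaks.

110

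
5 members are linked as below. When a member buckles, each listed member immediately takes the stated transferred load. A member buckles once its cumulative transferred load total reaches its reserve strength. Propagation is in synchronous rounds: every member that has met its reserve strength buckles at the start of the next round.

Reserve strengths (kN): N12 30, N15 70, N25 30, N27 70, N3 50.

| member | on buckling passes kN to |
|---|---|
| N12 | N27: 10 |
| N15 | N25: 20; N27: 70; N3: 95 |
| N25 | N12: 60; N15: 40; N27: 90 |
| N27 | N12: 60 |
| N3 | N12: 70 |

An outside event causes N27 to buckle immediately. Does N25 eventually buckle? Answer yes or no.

Round 1 — N27 buckles (initial).
  N12: +60 → 60 ≥ 30
Round 2 — N12 buckles.
No further bucklings.

no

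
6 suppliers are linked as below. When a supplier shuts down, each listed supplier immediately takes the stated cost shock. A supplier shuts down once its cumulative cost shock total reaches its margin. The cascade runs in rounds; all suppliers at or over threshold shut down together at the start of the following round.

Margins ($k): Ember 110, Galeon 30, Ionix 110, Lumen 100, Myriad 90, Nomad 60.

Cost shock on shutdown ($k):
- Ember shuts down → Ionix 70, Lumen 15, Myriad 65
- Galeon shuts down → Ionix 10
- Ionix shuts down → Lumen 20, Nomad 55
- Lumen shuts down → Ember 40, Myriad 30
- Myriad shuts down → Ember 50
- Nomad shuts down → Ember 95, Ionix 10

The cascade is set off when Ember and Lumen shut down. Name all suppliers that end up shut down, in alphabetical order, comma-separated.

Ember, Lumen, Myriad

Round 1 — Ember, Lumen shut down (initial).
  Ionix: +70 → 70 < 110
  Myriad: +65+30 → 95 ≥ 90
Round 2 — Myriad shuts down.
No further shutdowns.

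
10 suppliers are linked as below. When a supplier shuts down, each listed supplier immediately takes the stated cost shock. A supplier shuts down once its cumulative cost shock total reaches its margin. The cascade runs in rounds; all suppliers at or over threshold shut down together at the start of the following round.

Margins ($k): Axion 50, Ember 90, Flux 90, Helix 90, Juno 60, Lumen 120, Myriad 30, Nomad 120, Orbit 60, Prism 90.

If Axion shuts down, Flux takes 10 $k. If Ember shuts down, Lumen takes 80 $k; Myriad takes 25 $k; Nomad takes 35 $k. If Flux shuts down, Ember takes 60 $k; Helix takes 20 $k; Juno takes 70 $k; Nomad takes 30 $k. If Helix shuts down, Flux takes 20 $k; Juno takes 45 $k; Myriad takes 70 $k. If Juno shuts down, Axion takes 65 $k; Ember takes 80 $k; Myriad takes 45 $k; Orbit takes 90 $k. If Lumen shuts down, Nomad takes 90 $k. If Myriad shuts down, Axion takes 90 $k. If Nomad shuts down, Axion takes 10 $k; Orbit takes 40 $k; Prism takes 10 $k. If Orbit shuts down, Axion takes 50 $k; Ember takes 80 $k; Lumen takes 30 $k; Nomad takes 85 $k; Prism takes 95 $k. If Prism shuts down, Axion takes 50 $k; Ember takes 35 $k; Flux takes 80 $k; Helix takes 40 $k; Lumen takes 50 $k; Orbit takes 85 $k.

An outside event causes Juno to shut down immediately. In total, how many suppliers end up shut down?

9

Round 1 — Juno shuts down (initial).
  Axion: +65 → 65 ≥ 50
  Ember: +80 → 80 < 90
  Myriad: +45 → 45 ≥ 30
  Orbit: +90 → 90 ≥ 60
Round 2 — Axion, Myriad, Orbit shut down.
  Ember: +80 → 160 ≥ 90
  Flux: +10 → 10 < 90
  Lumen: +30 → 30 < 120
  Nomad: +85 → 85 < 120
  Prism: +95 → 95 ≥ 90
Round 3 — Ember, Prism shut down.
  Flux: +80 → 90 ≥ 90
  Helix: +40 → 40 < 90
  Lumen: +80+50 → 160 ≥ 120
  Nomad: +35 → 120 ≥ 120
Round 4 — Flux, Lumen, Nomad shut down.
  Helix: +20 → 60 < 90
No further shutdowns.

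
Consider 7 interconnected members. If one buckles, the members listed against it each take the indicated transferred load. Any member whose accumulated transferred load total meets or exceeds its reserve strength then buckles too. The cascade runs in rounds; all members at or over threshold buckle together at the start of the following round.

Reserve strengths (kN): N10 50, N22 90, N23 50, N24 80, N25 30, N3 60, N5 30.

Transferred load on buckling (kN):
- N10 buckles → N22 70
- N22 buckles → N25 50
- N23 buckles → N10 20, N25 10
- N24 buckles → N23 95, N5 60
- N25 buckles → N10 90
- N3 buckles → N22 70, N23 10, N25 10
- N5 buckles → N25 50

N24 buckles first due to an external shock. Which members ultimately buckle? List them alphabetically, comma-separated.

N10, N23, N24, N25, N5

Round 1 — N24 buckles (initial).
  N23: +95 → 95 ≥ 50
  N5: +60 → 60 ≥ 30
Round 2 — N23, N5 buckle.
  N10: +20 → 20 < 50
  N25: +10+50 → 60 ≥ 30
Round 3 — N25 buckles.
  N10: +90 → 110 ≥ 50
Round 4 — N10 buckles.
  N22: +70 → 70 < 90
No further bucklings.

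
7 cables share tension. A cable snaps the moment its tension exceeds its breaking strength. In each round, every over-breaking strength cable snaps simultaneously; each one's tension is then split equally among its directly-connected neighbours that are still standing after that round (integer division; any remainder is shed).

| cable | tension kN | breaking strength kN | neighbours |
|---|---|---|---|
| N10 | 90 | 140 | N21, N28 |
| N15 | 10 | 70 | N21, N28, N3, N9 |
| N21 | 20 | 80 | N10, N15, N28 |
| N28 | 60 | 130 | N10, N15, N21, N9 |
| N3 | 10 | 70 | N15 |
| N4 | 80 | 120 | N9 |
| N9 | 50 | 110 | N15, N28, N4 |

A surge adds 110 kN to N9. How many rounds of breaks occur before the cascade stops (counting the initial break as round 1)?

Round 1 — N9 at 160 > 110. N9 snaps.
  N9 sheds 160 kN to N15, N28, N4: 53 each (1 lost).
    N15: 10+53 = 63 ≤ 70
    N28: 60+53 = 113 ≤ 130
    N4: 80+53 = 133 > 120
Round 2 — N4 snaps.
  N4 sheds 133 kN: no online neighbours, lost.
No further breaks.

2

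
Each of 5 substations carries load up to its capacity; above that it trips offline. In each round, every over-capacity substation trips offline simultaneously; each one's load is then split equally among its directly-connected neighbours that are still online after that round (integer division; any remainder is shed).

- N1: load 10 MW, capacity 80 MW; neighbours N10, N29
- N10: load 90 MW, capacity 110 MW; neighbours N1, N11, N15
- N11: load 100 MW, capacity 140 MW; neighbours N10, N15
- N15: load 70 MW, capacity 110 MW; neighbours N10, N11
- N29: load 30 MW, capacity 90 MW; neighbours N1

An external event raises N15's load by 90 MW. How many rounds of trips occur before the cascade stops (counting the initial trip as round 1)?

4

Round 1 — N15 at 160 > 110. N15 trips offline.
  N15 sheds 160 MW to N10, N11: 80 each.
    N10: 90+80 = 170 > 110
    N11: 100+80 = 180 > 140
Round 2 — N10, N11 trip offline.
  N10 sheds 170 MW to N1: 170 each.
    N1: 10+170 = 180 > 80
  N11 sheds 180 MW: no online neighbours, lost.
Round 3 — N1 trips offline.
  N1 sheds 180 MW to N29: 180 each.
    N29: 30+180 = 210 > 90
Round 4 — N29 trips offline.
  N29 sheds 210 MW: no online neighbours, lost.
No further trips.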